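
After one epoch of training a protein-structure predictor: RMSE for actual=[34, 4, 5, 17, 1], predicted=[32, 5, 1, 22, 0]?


MSE = 47/5 = 9.4
RMSE = √(47/5) = 3.0659

3.0659


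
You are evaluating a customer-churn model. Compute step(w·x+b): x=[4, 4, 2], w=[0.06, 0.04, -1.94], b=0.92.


z = (4)·(0.06) + (4)·(0.04) + (2)·(-1.94) + 0.92
  = -2.56
step(z) = 0 (z<0)

0


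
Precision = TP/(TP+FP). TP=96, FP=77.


Precision = TP/(TP+FP)
= 96/(96+77)
= 96/173 = 55.49%

55.49%


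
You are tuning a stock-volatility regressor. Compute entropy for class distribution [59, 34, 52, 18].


Probabilities: [59/163, 34/163, 52/163, 18/163] ≈ [0.362, 0.2086, 0.319, 0.1104]
H = -((59/163)·log₂(59/163) + (34/163)·log₂(34/163) + (52/163)·log₂(52/163) + (18/163)·log₂(18/163))
  = 1.8792 bits

1.8792 bits


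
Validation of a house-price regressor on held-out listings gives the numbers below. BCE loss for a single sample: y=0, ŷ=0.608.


BCE = -[y·ln(p) + (1-y)·ln(1-p)]
= -0 - 1·ln(1-0.608)
= -ln(0.392) = 0.9365

0.9365


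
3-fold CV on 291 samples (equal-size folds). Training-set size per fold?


Fold size = 291/3 = 97
Training per fold = 291 - 97 = 194

194


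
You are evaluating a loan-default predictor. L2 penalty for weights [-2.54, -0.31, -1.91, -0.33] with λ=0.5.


‖w‖₂² = (-2.54)² + (-0.31)² + (-1.91)² + (-0.33)²
     = 6.4516 + 0.0961 + 3.6481 + 0.1089
     = 10.3047
λ·‖w‖₂² = 0.5·10.3047 = 5.15235

5.15235


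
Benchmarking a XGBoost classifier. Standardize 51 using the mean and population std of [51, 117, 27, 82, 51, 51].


μ = 63.1667, σ = 28.8815
z = (51 - 63.1667)/28.8815 = -0.4213

-0.4213


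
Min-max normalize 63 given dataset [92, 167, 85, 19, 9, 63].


min=9, max=167
(63-9)/(167-9) = 54/158 = 0.3418

0.3418


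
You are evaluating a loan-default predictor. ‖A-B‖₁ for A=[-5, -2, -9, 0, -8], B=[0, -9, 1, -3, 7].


d = |-5-0| + |-2+ 9| + |-9-1| + |0+ 3| + |-8-7|
  = 5 + 7 + 10 + 3 + 15
  = 40

40


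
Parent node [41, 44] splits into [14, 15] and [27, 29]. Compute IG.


Parent = [41, 44], H_parent = 0.9991
H_left = 0.9991 (n=29), H_right = 0.9991 (n=56)
H_children = (29/85)·0.9991 + (56/85)·0.9991 = 0.9991
IG = 0.9991 - 0.9991 = 0.0

0.0


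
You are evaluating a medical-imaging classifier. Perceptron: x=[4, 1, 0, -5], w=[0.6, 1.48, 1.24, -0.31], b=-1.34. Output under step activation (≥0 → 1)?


z = (4)·(0.6) + (1)·(1.48) + (0)·(1.24) + (-5)·(-0.31) - 1.34
  = 4.09
step(z) = 1 (z≥0)

1


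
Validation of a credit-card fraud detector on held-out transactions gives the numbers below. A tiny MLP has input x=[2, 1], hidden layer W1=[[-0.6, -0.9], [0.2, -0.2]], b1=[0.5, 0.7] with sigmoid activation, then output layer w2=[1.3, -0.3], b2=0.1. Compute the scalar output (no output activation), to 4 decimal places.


z1[0] = (-0.6)·(2) + (-0.9)·(1) + 0.5 = -1.6
z1[1] = (0.2)·(2) + (-0.2)·(1) + 0.7 = 0.9
h = sigmoid(z1) = [0.168, 0.7109]
output = (1.3)·(0.168) + (-0.3)·(0.7109) + 0.1 = 0.1051

0.1051


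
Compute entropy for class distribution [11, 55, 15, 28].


Probabilities: [11/109, 55/109, 15/109, 28/109] ≈ [0.1009, 0.5046, 0.1376, 0.2569]
H = -((11/109)·log₂(11/109) + (55/109)·log₂(55/109) + (15/109)·log₂(15/109) + (28/109)·log₂(28/109))
  = 1.7293 bits

1.7293 bits


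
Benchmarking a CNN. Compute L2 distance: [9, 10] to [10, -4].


d = √((9-10)² + (10+ 4)²)
  = √(1 + 196)
  = √197 = 14.0357

14.0357


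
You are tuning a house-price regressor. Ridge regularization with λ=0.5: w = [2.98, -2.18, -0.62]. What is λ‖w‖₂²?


‖w‖₂² = (2.98)² + (-2.18)² + (-0.62)²
     = 8.8804 + 4.7524 + 0.3844
     = 14.0172
λ·‖w‖₂² = 0.5·14.0172 = 7.0086

7.0086


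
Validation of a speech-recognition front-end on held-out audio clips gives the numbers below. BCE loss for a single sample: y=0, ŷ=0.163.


BCE = -[y·ln(p) + (1-y)·ln(1-p)]
= -0 - 1·ln(1-0.163)
= -ln(0.837) = 0.1779

0.1779


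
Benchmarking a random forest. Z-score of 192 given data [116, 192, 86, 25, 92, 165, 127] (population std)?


μ = 114.7143, σ = 50.7704
z = (192 - 114.7143)/50.7704 = 1.5223

1.5223


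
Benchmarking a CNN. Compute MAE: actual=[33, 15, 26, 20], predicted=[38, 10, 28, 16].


Absolute errors: |33-38|=5, |15-10|=5, |26-28|=2, |20-16|=4
Sum = 16
MAE = 16/4 = 4

4


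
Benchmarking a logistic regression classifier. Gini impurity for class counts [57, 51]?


Probabilities: [57/108, 51/108] ≈ [0.5278, 0.4722]
Σpᵢ² = (3249 + 2601)/108² = 5850/11664
Gini = 1 - Σpᵢ² = 1 - 5850/11664 = 0.4985

0.4985


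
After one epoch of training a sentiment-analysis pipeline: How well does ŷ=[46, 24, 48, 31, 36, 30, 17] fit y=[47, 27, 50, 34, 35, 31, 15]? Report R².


ȳ = 34.1429
SS_res = Σ(y-ŷ)² = 29
SS_tot = Σ(y-ȳ)² = 844.86
R² = 1 - SS_res/SS_tot = 1 - 0.0343 = 0.9657

0.9657


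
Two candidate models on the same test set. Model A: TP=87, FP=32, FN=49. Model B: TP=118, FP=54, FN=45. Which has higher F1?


Model A: P=87/119=0.7311, R=87/136=0.6397, F1=2PR/(P+R)=2TP/(2TP+FP+FN)=174/255=0.6824
Model B: P=118/172=0.686, R=118/163=0.7239, F1=2PR/(P+R)=2TP/(2TP+FP+FN)=236/335=0.7045
0.6824 < 0.7045 → Model B

Model B


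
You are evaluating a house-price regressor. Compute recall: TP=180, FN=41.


Recall = TP/(TP+FN)
= 180/(180+41)
= 180/221 = 81.45%

81.45%


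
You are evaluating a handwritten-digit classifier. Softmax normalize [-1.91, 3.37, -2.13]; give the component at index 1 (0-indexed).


Exponentials: e^-1.91=0.1481, e^3.37=29.0785, e^-2.13=0.1188
Sum = 29.3454
Softmax = [0.005, 0.9909, 0.004]
p[1] = 29.0785/29.3454 = 0.9909

0.9909


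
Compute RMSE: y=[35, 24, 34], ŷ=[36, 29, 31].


MSE = 35/3 = 11.6667
RMSE = √(35/3) = 3.4157

3.4157


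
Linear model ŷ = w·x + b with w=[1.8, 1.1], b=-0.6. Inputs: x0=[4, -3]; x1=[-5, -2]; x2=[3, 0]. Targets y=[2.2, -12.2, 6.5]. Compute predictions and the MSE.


ŷ0 = (1.8)·(4) + (1.1)·(-3) - 0.6 = 3.3
ŷ1 = (1.8)·(-5) + (1.1)·(-2) - 0.6 = -11.8
ŷ2 = (1.8)·(3) + (1.1)·(0) - 0.6 = 4.8
errors² = [1.21, 0.16, 2.89]
MSE = 4.2600/3 = 1.42

1.42


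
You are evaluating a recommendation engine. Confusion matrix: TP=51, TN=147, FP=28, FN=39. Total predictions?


Total = TP + TN + FP + FN
= 51 + 147 + 28 + 39
= 265
(Predicted positive: 79, predicted negative: 186)

265


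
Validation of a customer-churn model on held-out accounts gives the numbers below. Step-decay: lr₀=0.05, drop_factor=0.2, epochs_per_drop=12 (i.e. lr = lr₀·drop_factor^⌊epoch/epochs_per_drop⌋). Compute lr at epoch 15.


n_drops = ⌊15/12⌋ = 1
lr = 0.05·0.2^1 = 0.05·0.2 = 0.01

0.01


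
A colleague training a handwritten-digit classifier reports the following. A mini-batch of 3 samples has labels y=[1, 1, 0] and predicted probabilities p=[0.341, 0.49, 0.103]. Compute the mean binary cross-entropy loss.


L[0] = -ln(0.341) = 1.0759
L[1] = -ln(0.49) = 0.7133
L[2] = -ln(1-0.103) = -ln(0.897) = 0.1087
mean = (1.0759 + 0.7133 + 0.1087)/3 = 0.6326

0.6326


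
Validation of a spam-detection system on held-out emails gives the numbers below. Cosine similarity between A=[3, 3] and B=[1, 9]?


A·B = 3·1 + 3·9 = 30
‖A‖ = √18 = 4.2426, ‖B‖ = √82 = 9.0554
cos = 30/(√18·√82) = 30/√1476 = 0.7809

0.7809


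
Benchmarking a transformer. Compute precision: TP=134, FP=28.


Precision = TP/(TP+FP)
= 134/(134+28)
= 134/162 = 82.72%

82.72%


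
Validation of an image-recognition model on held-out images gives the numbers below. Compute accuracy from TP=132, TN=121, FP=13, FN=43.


Accuracy = (TP+TN)/(TP+TN+FP+FN)
= (132+121)/(309)
= 253/309 = 81.88%

81.88%


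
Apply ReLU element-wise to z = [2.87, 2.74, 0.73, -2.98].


ReLU(2.87) = max(0, 2.87) = 2.87
ReLU(2.74) = max(0, 2.74) = 2.74
ReLU(0.73) = max(0, 0.73) = 0.73
ReLU(-2.98) = max(0, -2.98) = 0.0
result = [2.87, 2.74, 0.73, 0.0]

[2.87, 2.74, 0.73, 0.0]


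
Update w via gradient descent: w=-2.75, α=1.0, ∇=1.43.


w_new = w - α·∇
= -2.75 - 1.0·1.43
= -2.75 - 1.43
= -4.18

-4.18


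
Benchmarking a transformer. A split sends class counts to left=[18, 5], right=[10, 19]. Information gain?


Parent = [28, 24], H_parent = 0.9957
H_left = 0.7554 (n=23), H_right = 0.9294 (n=29)
H_children = (23/52)·0.7554 + (29/52)·0.9294 = 0.8524
IG = 0.9957 - 0.8524 = 0.1433

0.1433


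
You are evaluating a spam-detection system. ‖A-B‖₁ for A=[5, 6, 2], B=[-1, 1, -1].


d = |5+ 1| + |6-1| + |2+ 1|
  = 6 + 5 + 3
  = 14

14


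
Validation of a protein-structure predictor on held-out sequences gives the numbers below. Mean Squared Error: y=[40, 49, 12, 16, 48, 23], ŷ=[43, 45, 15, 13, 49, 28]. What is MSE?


Squared errors: (40-43)²=9, (49-45)²=16, (12-15)²=9, (16-13)²=9, (48-49)²=1, (23-28)²=25
Sum = 69
MSE = 69/6 = 23/2

23/2


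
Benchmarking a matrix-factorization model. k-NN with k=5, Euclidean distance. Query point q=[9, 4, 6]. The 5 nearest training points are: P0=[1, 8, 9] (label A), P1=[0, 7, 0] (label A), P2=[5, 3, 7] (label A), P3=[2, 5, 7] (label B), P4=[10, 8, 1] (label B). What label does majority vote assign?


d(q,P0) = 9.434  (label A)
d(q,P1) = 11.225  (label A)
d(q,P2) = 4.2426  (label A)
d(q,P3) = 7.1414  (label B)
d(q,P4) = 6.4807  (label B)
Votes: A=3, B=2
Majority → A

A


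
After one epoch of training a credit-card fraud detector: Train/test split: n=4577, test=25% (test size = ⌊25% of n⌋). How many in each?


Test = ⌊4577·25/100⌋ = 1144
Train = 4577 - 1144 = 3433

Train: 3433, Test: 1144


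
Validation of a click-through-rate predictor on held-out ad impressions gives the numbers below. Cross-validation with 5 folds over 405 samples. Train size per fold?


Fold size = 405/5 = 81
Training per fold = 405 - 81 = 324

324


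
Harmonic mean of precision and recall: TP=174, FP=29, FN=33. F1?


Precision = 174/203 = 0.8571
Recall = 174/207 = 0.8406
F1 = 2·P·R/(P+R) = 2·TP/(2·TP+FP+FN) = 348/(348+29+33) = 348/410 = 0.8488

0.8488


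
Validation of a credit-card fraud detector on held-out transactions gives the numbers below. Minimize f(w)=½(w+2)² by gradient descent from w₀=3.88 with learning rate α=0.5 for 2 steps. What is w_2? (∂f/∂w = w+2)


step 1: grad = 3.88+2 = 5.88; w = 3.88 - 0.5·(5.88) = 0.94
step 2: grad = 0.94+2 = 2.94; w = 0.94 - 0.5·(2.94) = -0.53

-0.53


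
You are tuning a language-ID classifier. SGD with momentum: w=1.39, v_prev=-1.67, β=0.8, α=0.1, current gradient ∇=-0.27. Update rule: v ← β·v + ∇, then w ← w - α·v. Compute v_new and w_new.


v_new = 0.8·-1.67 - 0.27 = -1.336 - 0.27 = -1.606
w_new = 1.39 - 0.1·-1.606 = 1.39 + 0.1606 = 1.5506

v_new=-1.606, w_new=1.5506


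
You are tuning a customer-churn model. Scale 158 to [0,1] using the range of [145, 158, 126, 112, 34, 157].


min=34, max=158
(158-34)/(158-34) = 124/124 = 1.0

1.0


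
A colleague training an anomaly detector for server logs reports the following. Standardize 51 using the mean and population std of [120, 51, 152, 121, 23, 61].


μ = 88, σ = 45.7019
z = (51 - 88)/45.7019 = -0.8096

-0.8096


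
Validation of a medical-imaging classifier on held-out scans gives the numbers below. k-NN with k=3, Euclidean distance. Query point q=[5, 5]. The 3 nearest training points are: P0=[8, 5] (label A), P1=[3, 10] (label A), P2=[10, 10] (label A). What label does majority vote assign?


d(q,P0) = 3.0  (label A)
d(q,P1) = 5.3852  (label A)
d(q,P2) = 7.0711  (label A)
Votes: A=3, B=0
Majority → A

A


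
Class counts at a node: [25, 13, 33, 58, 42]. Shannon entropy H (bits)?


Probabilities: [25/171, 13/171, 33/171, 58/171, 42/171] ≈ [0.1462, 0.076, 0.193, 0.3392, 0.2456]
H = -((25/171)·log₂(25/171) + (13/171)·log₂(13/171) + (33/171)·log₂(33/171) + (58/171)·log₂(58/171) + (42/171)·log₂(42/171))
  = 2.1728 bits

2.1728 bits


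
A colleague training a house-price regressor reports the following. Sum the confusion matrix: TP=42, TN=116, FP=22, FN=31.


Total = TP + TN + FP + FN
= 42 + 116 + 22 + 31
= 211
(Predicted positive: 64, predicted negative: 147)

211


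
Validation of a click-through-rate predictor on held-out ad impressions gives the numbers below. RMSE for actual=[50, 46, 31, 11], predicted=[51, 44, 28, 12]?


MSE = 15/4 = 3.75
RMSE = √(15/4) = 1.9365

1.9365


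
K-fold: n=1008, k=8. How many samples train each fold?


Fold size = 1008/8 = 126
Training per fold = 1008 - 126 = 882

882


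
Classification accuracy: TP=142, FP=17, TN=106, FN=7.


Accuracy = (TP+TN)/(TP+TN+FP+FN)
= (142+106)/(272)
= 248/272 = 91.18%

91.18%


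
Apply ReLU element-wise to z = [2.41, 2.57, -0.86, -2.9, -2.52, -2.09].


ReLU(2.41) = max(0, 2.41) = 2.41
ReLU(2.57) = max(0, 2.57) = 2.57
ReLU(-0.86) = max(0, -0.86) = 0.0
ReLU(-2.9) = max(0, -2.9) = 0.0
ReLU(-2.52) = max(0, -2.52) = 0.0
ReLU(-2.09) = max(0, -2.09) = 0.0
result = [2.41, 2.57, 0.0, 0.0, 0.0, 0.0]

[2.41, 2.57, 0.0, 0.0, 0.0, 0.0]


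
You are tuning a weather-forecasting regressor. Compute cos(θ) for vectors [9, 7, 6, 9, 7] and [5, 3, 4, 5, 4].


A·B = 9·5 + 7·3 + 6·4 + 9·5 + 7·4 = 163
‖A‖ = √296 = 17.2047, ‖B‖ = √91 = 9.5394
cos = 163/(√296·√91) = 163/√26936 = 0.9932

0.9932


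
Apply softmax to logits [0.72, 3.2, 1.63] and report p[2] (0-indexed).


Exponentials: e^0.72=2.0544, e^3.2=24.5325, e^1.63=5.1039
Sum = 31.6908
Softmax = [0.0648, 0.7741, 0.1611]
p[2] = 5.1039/31.6908 = 0.1611

0.1611


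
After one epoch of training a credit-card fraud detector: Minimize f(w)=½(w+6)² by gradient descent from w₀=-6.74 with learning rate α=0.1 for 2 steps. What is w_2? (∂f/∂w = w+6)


step 1: grad = -6.74+6 = -0.74; w = -6.74 - 0.1·(-0.74) = -6.666
step 2: grad = -6.666+6 = -0.666; w = -6.666 - 0.1·(-0.666) = -6.5994

-6.5994


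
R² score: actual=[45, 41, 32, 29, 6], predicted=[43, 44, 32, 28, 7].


ȳ = 30.6
SS_res = Σ(y-ŷ)² = 15
SS_tot = Σ(y-ȳ)² = 925.2
R² = 1 - SS_res/SS_tot = 1 - 0.0162 = 0.9838

0.9838


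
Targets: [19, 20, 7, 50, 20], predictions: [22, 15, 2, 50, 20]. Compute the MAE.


Absolute errors: |19-22|=3, |20-15|=5, |7-2|=5, |50-50|=0, |20-20|=0
Sum = 13
MAE = 13/5 = 13/5

13/5


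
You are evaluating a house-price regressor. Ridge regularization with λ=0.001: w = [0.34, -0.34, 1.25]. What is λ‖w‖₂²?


‖w‖₂² = (0.34)² + (-0.34)² + (1.25)²
     = 0.1156 + 0.1156 + 1.5625
     = 1.7937
λ·‖w‖₂² = 0.001·1.7937 = 0.001794

0.001794


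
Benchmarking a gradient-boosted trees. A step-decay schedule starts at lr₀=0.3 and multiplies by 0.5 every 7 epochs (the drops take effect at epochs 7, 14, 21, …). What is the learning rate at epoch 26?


n_drops = ⌊26/7⌋ = 3
lr = 0.3·0.5^3 = 0.3·0.125 = 0.0375

0.0375


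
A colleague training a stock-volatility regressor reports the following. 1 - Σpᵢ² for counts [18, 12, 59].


Probabilities: [18/89, 12/89, 59/89] ≈ [0.2022, 0.1348, 0.6629]
Σpᵢ² = (324 + 144 + 3481)/89² = 3949/7921
Gini = 1 - Σpᵢ² = 1 - 3949/7921 = 0.5015

0.5015


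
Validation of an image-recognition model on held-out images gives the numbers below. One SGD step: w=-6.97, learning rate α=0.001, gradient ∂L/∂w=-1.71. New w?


w_new = w - α·∇
= -6.97 - 0.001·-1.71
= -6.97 + 0.00171
= -6.96829

-6.96829


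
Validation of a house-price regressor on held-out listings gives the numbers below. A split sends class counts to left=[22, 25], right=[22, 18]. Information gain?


Parent = [44, 43], H_parent = 0.9999
H_left = 0.9971 (n=47), H_right = 0.9928 (n=40)
H_children = (47/87)·0.9971 + (40/87)·0.9928 = 0.9951
IG = 0.9999 - 0.9951 = 0.0048

0.0048


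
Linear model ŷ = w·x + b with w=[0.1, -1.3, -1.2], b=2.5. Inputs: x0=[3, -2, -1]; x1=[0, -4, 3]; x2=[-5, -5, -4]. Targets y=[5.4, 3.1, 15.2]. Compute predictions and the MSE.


ŷ0 = (0.1)·(3) + (-1.3)·(-2) + (-1.2)·(-1) + 2.5 = 6.6
ŷ1 = (0.1)·(0) + (-1.3)·(-4) + (-1.2)·(3) + 2.5 = 4.1
ŷ2 = (0.1)·(-5) + (-1.3)·(-5) + (-1.2)·(-4) + 2.5 = 13.3
errors² = [1.44, 1.0, 3.61]
MSE = 6.0500/3 = 2.0167

2.0167


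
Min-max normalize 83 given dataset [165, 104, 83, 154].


min=83, max=165
(83-83)/(165-83) = 0/82 = 0.0

0.0


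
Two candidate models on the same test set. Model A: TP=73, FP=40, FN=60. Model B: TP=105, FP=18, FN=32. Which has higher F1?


Model A: P=73/113=0.646, R=73/133=0.5489, F1=2PR/(P+R)=2TP/(2TP+FP+FN)=146/246=0.5935
Model B: P=105/123=0.8537, R=105/137=0.7664, F1=2PR/(P+R)=2TP/(2TP+FP+FN)=210/260=0.8077
0.5935 < 0.8077 → Model B

Model B


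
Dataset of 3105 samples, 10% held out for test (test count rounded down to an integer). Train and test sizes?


Test = ⌊3105·10/100⌋ = 310
Train = 3105 - 310 = 2795

Train: 2795, Test: 310


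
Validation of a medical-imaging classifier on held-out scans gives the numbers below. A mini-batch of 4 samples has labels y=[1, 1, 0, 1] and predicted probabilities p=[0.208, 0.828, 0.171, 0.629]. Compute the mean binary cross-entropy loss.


L[0] = -ln(0.208) = 1.5702
L[1] = -ln(0.828) = 0.1887
L[2] = -ln(1-0.171) = -ln(0.829) = 0.1875
L[3] = -ln(0.629) = 0.4636
mean = (1.5702 + 0.1887 + 0.1875 + 0.4636)/4 = 0.6025

0.6025


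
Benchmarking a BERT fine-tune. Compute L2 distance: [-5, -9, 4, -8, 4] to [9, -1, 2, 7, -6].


d = √((-5-9)² + (-9+ 1)² + (4-2)² + (-8-7)² + (4+ 6)²)
  = √(196 + 64 + 4 + 225 + 100)
  = √589 = 24.2693

24.2693


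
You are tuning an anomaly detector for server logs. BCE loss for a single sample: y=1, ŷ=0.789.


BCE = -[y·ln(p) + (1-y)·ln(1-p)]
= -1·ln(0.789) - 0
= -ln(0.789) = 0.237

0.237


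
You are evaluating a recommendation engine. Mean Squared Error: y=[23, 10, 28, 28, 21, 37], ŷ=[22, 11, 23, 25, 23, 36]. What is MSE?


Squared errors: (23-22)²=1, (10-11)²=1, (28-23)²=25, (28-25)²=9, (21-23)²=4, (37-36)²=1
Sum = 41
MSE = 41/6 = 41/6

41/6


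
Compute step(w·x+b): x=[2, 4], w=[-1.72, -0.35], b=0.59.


z = (2)·(-1.72) + (4)·(-0.35) + 0.59
  = -4.25
step(z) = 0 (z<0)

0


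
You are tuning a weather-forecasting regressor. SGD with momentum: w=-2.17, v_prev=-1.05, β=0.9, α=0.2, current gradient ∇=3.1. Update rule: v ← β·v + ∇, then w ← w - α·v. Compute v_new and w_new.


v_new = 0.9·-1.05 + 3.1 = -0.945 + 3.1 = 2.155
w_new = -2.17 - 0.2·2.155 = -2.17 - 0.431 = -2.601

v_new=2.155, w_new=-2.601


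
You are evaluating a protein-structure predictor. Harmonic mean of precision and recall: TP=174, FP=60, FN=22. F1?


Precision = 174/234 = 0.7436
Recall = 174/196 = 0.8878
F1 = 2·P·R/(P+R) = 2·TP/(2·TP+FP+FN) = 348/(348+60+22) = 348/430 = 0.8093

0.8093


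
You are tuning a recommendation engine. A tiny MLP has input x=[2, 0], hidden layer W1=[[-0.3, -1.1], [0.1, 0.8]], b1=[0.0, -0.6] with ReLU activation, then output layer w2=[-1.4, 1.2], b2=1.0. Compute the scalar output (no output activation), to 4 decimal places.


z1[0] = (-0.3)·(2) + (-1.1)·(0) + 0.0 = -0.6
z1[1] = (0.1)·(2) + (0.8)·(0) - 0.6 = -0.4
h = ReLU(z1) = [0.0, 0.0]
output = (-1.4)·(0.0) + (1.2)·(0.0) + 1.0 = 1.0

1.0


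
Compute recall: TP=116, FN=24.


Recall = TP/(TP+FN)
= 116/(116+24)
= 116/140 = 82.86%

82.86%


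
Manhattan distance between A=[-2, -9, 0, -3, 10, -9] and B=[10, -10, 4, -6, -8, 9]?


d = |-2-10| + |-9+ 10| + |0-4| + |-3+ 6| + |10+ 8| + |-9-9|
  = 12 + 1 + 4 + 3 + 18 + 18
  = 56

56


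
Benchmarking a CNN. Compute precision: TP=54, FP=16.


Precision = TP/(TP+FP)
= 54/(54+16)
= 54/70 = 77.14%

77.14%


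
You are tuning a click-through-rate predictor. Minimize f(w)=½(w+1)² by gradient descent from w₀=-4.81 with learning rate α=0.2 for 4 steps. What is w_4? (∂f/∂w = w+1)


step 1: grad = -4.81+1 = -3.81; w = -4.81 - 0.2·(-3.81) = -4.048
step 2: grad = -4.048+1 = -3.048; w = -4.048 - 0.2·(-3.048) = -3.4384
step 3: grad = -3.4384+1 = -2.4384; w = -3.4384 - 0.2·(-2.4384) = -2.95072
step 4: grad = -2.95072+1 = -1.95072; w = -2.95072 - 0.2·(-1.95072) = -2.560576

-2.560576


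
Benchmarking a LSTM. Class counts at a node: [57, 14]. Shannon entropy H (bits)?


Probabilities: [57/71, 14/71] ≈ [0.8028, 0.1972]
H = -((57/71)·log₂(57/71) + (14/71)·log₂(14/71))
  = 0.7163 bits

0.7163 bits


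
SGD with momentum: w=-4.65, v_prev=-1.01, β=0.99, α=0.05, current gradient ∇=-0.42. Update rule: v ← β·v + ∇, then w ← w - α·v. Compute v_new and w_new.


v_new = 0.99·-1.01 - 0.42 = -0.9999 - 0.42 = -1.4199
w_new = -4.65 - 0.05·-1.4199 = -4.65 + 0.070995 = -4.579005

v_new=-1.4199, w_new=-4.579005


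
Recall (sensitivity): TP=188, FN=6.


Recall = TP/(TP+FN)
= 188/(188+6)
= 188/194 = 96.91%

96.91%


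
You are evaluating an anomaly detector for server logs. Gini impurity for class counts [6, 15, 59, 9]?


Probabilities: [6/89, 15/89, 59/89, 9/89] ≈ [0.0674, 0.1685, 0.6629, 0.1011]
Σpᵢ² = (36 + 225 + 3481 + 81)/89² = 3823/7921
Gini = 1 - Σpᵢ² = 1 - 3823/7921 = 0.5174

0.5174


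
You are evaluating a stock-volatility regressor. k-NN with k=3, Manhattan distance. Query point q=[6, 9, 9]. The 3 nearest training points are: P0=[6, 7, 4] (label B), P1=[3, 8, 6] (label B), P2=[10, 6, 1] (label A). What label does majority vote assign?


d(q,P0) = 7  (label B)
d(q,P1) = 7  (label B)
d(q,P2) = 15  (label A)
Votes: A=1, B=2
Majority → B

B


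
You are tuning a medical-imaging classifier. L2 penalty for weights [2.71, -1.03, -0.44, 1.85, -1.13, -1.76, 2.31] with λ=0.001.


‖w‖₂² = (2.71)² + (-1.03)² + (-0.44)² + (1.85)² + (-1.13)² + (-1.76)² + (2.31)²
     = 7.3441 + 1.0609 + 0.1936 + 3.4225 + 1.2769 + 3.0976 + 5.3361
     = 21.7317
λ·‖w‖₂² = 0.001·21.7317 = 0.021732

0.021732


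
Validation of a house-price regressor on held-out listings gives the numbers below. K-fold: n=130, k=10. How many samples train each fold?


Fold size = 130/10 = 13
Training per fold = 130 - 13 = 117

117


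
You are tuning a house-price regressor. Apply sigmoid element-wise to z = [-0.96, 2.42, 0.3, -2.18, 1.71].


σ(-0.96) = 1/(1+e^0.96) = 0.2769
σ(2.42) = 1/(1+e^-2.42) = 0.9183
σ(0.3) = 1/(1+e^-0.3) = 0.5744
σ(-2.18) = 1/(1+e^2.18) = 0.1016
σ(1.71) = 1/(1+e^-1.71) = 0.8468
result = [0.2769, 0.9183, 0.5744, 0.1016, 0.8468]

[0.2769, 0.9183, 0.5744, 0.1016, 0.8468]


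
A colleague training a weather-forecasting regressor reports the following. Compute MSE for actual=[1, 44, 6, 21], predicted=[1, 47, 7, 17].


Squared errors: (1-1)²=0, (44-47)²=9, (6-7)²=1, (21-17)²=16
Sum = 26
MSE = 26/4 = 13/2

13/2


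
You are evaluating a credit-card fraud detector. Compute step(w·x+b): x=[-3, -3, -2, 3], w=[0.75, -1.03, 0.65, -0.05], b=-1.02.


z = (-3)·(0.75) + (-3)·(-1.03) + (-2)·(0.65) + (3)·(-0.05) - 1.02
  = -1.63
step(z) = 0 (z<0)

0


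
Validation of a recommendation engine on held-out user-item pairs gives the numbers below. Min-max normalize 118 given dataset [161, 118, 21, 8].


min=8, max=161
(118-8)/(161-8) = 110/153 = 0.719

0.719


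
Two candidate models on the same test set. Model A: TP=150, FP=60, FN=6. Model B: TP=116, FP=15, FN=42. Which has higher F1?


Model A: P=150/210=0.7143, R=150/156=0.9615, F1=2PR/(P+R)=2TP/(2TP+FP+FN)=300/366=0.8197
Model B: P=116/131=0.8855, R=116/158=0.7342, F1=2PR/(P+R)=2TP/(2TP+FP+FN)=232/289=0.8028
0.8197 > 0.8028 → Model A

Model A


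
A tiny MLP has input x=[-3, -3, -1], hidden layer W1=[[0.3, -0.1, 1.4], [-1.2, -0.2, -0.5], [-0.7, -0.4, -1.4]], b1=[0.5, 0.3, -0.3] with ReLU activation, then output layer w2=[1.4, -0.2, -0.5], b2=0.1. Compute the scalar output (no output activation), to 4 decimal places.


z1[0] = (0.3)·(-3) + (-0.1)·(-3) + (1.4)·(-1) + 0.5 = -1.5
z1[1] = (-1.2)·(-3) + (-0.2)·(-3) + (-0.5)·(-1) + 0.3 = 5.0
z1[2] = (-0.7)·(-3) + (-0.4)·(-3) + (-1.4)·(-1) - 0.3 = 4.4
h = ReLU(z1) = [0.0, 5.0, 4.4]
output = (1.4)·(0.0) + (-0.2)·(5.0) + (-0.5)·(4.4) + 0.1 = -3.1

-3.1


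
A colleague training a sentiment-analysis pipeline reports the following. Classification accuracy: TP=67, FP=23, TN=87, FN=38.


Accuracy = (TP+TN)/(TP+TN+FP+FN)
= (67+87)/(215)
= 154/215 = 71.63%

71.63%


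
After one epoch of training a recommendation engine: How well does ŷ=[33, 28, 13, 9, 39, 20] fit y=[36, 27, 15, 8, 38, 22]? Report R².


ȳ = 24.3333
SS_res = Σ(y-ŷ)² = 20
SS_tot = Σ(y-ȳ)² = 689.33
R² = 1 - SS_res/SS_tot = 1 - 0.029 = 0.971

0.971


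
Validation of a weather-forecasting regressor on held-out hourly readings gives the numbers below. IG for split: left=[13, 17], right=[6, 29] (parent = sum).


Parent = [19, 46], H_parent = 0.8717
H_left = 0.9871 (n=30), H_right = 0.661 (n=35)
H_children = (30/65)·0.9871 + (35/65)·0.661 = 0.8115
IG = 0.8717 - 0.8115 = 0.0602

0.0602


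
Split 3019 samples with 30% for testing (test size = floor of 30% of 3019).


Test = ⌊3019·30/100⌋ = 905
Train = 3019 - 905 = 2114

Train: 2114, Test: 905


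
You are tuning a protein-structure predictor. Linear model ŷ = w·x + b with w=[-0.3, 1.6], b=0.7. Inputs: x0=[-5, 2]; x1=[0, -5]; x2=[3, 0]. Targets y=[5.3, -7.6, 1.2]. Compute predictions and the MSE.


ŷ0 = (-0.3)·(-5) + (1.6)·(2) + 0.7 = 5.4
ŷ1 = (-0.3)·(0) + (1.6)·(-5) + 0.7 = -7.3
ŷ2 = (-0.3)·(3) + (1.6)·(0) + 0.7 = -0.2
errors² = [0.01, 0.09, 1.96]
MSE = 2.0600/3 = 0.6867

0.6867


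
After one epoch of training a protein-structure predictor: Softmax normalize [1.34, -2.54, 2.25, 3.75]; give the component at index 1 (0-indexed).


Exponentials: e^1.34=3.819, e^-2.54=0.0789, e^2.25=9.4877, e^3.75=42.5211
Sum = 55.9067
Softmax = [0.0683, 0.0014, 0.1697, 0.7606]
p[1] = 0.0789/55.9067 = 0.0014

0.0014


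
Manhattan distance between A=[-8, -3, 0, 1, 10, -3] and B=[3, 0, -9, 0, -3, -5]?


d = |-8-3| + |-3-0| + |0+ 9| + |1-0| + |10+ 3| + |-3+ 5|
  = 11 + 3 + 9 + 1 + 13 + 2
  = 39

39


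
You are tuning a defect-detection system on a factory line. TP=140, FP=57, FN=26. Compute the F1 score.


Precision = 140/197 = 0.7107
Recall = 140/166 = 0.8434
F1 = 2·P·R/(P+R) = 2·TP/(2·TP+FP+FN) = 280/(280+57+26) = 280/363 = 0.7713

0.7713


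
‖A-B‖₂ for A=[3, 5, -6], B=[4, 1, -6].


d = √((3-4)² + (5-1)² + (-6+ 6)²)
  = √(1 + 16 + 0)
  = √17 = 4.1231

4.1231


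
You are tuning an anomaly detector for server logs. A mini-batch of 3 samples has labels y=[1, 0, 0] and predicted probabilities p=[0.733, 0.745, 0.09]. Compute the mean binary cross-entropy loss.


L[0] = -ln(0.733) = 0.3106
L[1] = -ln(1-0.745) = -ln(0.255) = 1.3665
L[2] = -ln(1-0.09) = -ln(0.91) = 0.0943
mean = (0.3106 + 1.3665 + 0.0943)/3 = 0.5905

0.5905


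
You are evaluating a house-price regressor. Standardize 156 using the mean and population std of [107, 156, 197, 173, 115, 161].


μ = 151.5, σ = 31.5053
z = (156 - 151.5)/31.5053 = 0.1428

0.1428


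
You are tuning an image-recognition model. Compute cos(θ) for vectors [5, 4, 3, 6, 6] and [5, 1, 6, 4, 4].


A·B = 5·5 + 4·1 + 3·6 + 6·4 + 6·4 = 95
‖A‖ = √122 = 11.0454, ‖B‖ = √94 = 9.6954
cos = 95/(√122·√94) = 95/√11468 = 0.8871

0.8871


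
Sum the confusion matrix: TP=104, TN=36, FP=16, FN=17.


Total = TP + TN + FP + FN
= 104 + 36 + 16 + 17
= 173
(Predicted positive: 120, predicted negative: 53)

173


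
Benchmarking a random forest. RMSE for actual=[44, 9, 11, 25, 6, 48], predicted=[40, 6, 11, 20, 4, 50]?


MSE = 58/6 = 9.6667
RMSE = √(58/6) = 3.1091

3.1091


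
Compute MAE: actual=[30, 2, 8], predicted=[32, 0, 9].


Absolute errors: |30-32|=2, |2-0|=2, |8-9|=1
Sum = 5
MAE = 5/3 = 5/3

5/3


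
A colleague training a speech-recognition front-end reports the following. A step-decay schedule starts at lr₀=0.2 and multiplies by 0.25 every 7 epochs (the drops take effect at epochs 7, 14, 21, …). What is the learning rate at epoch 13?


n_drops = ⌊13/7⌋ = 1
lr = 0.2·0.25^1 = 0.2·0.25 = 0.05

0.05


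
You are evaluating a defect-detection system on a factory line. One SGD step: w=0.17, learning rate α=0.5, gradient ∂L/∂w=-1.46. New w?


w_new = w - α·∇
= 0.17 - 0.5·-1.46
= 0.17 + 0.73
= 0.9

0.9


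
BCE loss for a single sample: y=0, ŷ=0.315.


BCE = -[y·ln(p) + (1-y)·ln(1-p)]
= -0 - 1·ln(1-0.315)
= -ln(0.685) = 0.3783

0.3783


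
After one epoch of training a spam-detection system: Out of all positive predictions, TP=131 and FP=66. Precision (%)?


Precision = TP/(TP+FP)
= 131/(131+66)
= 131/197 = 66.5%

66.5%


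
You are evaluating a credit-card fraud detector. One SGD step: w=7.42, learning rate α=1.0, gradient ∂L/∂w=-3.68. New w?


w_new = w - α·∇
= 7.42 - 1.0·-3.68
= 7.42 + 3.68
= 11.1

11.1


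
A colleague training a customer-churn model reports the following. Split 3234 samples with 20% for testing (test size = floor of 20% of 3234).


Test = ⌊3234·20/100⌋ = 646
Train = 3234 - 646 = 2588

Train: 2588, Test: 646


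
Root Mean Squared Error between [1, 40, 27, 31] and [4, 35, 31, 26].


MSE = 75/4 = 18.75
RMSE = √(75/4) = 4.3301

4.3301


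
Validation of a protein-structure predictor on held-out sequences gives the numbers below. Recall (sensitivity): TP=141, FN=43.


Recall = TP/(TP+FN)
= 141/(141+43)
= 141/184 = 76.63%

76.63%


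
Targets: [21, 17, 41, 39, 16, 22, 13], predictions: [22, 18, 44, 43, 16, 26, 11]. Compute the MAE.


Absolute errors: |21-22|=1, |17-18|=1, |41-44|=3, |39-43|=4, |16-16|=0, |22-26|=4, |13-11|=2
Sum = 15
MAE = 15/7 = 15/7

15/7


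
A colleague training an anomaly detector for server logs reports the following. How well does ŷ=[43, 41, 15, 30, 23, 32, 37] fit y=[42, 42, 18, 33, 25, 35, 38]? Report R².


ȳ = 33.2857
SS_res = Σ(y-ŷ)² = 34
SS_tot = Σ(y-ȳ)² = 479.43
R² = 1 - SS_res/SS_tot = 1 - 0.0709 = 0.9291

0.9291


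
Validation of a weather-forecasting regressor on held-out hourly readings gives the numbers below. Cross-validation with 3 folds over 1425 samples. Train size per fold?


Fold size = 1425/3 = 475
Training per fold = 1425 - 475 = 950

950


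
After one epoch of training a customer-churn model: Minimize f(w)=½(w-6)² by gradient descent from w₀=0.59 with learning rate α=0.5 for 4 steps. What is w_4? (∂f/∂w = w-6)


step 1: grad = 0.59-6 = -5.41; w = 0.59 - 0.5·(-5.41) = 3.295
step 2: grad = 3.295-6 = -2.705; w = 3.295 - 0.5·(-2.705) = 4.6475
step 3: grad = 4.6475-6 = -1.3525; w = 4.6475 - 0.5·(-1.3525) = 5.32375
step 4: grad = 5.32375-6 = -0.67625; w = 5.32375 - 0.5·(-0.67625) = 5.661875

5.661875


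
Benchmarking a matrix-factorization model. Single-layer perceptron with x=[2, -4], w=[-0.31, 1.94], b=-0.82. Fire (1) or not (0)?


z = (2)·(-0.31) + (-4)·(1.94) - 0.82
  = -9.2
step(z) = 0 (z<0)

0


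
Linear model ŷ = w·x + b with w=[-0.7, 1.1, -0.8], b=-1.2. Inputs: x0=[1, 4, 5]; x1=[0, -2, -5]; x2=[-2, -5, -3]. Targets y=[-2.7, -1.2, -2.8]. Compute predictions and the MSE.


ŷ0 = (-0.7)·(1) + (1.1)·(4) + (-0.8)·(5) - 1.2 = -1.5
ŷ1 = (-0.7)·(0) + (1.1)·(-2) + (-0.8)·(-5) - 1.2 = 0.6
ŷ2 = (-0.7)·(-2) + (1.1)·(-5) + (-0.8)·(-3) - 1.2 = -2.9
errors² = [1.44, 3.24, 0.01]
MSE = 4.6900/3 = 1.5633

1.5633


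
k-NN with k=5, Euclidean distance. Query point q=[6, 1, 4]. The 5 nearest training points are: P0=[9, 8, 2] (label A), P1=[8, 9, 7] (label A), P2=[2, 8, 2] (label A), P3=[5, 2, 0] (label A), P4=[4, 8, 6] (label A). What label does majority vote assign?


d(q,P0) = 7.874  (label A)
d(q,P1) = 8.775  (label A)
d(q,P2) = 8.3066  (label A)
d(q,P3) = 4.2426  (label A)
d(q,P4) = 7.5498  (label A)
Votes: A=5, B=0
Majority → A

A


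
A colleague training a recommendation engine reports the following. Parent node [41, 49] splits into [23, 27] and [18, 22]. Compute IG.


Parent = [41, 49], H_parent = 0.9943
H_left = 0.9954 (n=50), H_right = 0.9928 (n=40)
H_children = (50/90)·0.9954 + (40/90)·0.9928 = 0.9942
IG = 0.9943 - 0.9942 = 0.0001

0.0001


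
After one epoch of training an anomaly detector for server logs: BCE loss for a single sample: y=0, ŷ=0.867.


BCE = -[y·ln(p) + (1-y)·ln(1-p)]
= -0 - 1·ln(1-0.867)
= -ln(0.133) = 2.0174

2.0174


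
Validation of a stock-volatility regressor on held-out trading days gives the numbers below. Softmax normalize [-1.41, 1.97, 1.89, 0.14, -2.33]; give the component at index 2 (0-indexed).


Exponentials: e^-1.41=0.2441, e^1.97=7.1707, e^1.89=6.6194, e^0.14=1.1503, e^-2.33=0.0973
Sum = 15.2818
Softmax = [0.016, 0.4692, 0.4332, 0.0753, 0.0064]
p[2] = 6.6194/15.2818 = 0.4332

0.4332


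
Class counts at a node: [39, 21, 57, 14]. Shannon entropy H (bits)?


Probabilities: [39/131, 21/131, 57/131, 14/131] ≈ [0.2977, 0.1603, 0.4351, 0.1069]
H = -((39/131)·log₂(39/131) + (21/131)·log₂(21/131) + (57/131)·log₂(57/131) + (14/131)·log₂(14/131))
  = 1.8109 bits

1.8109 bits


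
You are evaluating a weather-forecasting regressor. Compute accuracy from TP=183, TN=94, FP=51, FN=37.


Accuracy = (TP+TN)/(TP+TN+FP+FN)
= (183+94)/(365)
= 277/365 = 75.89%

75.89%


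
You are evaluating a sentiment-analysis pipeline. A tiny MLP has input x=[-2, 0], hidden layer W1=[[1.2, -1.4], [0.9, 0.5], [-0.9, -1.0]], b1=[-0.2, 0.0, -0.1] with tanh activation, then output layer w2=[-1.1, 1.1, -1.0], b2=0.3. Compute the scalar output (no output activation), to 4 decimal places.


z1[0] = (1.2)·(-2) + (-1.4)·(0) - 0.2 = -2.6
z1[1] = (0.9)·(-2) + (0.5)·(0) + 0.0 = -1.8
z1[2] = (-0.9)·(-2) + (-1.0)·(0) - 0.1 = 1.7
h = tanh(z1) = [-0.989, -0.9468, 0.9354]
output = (-1.1)·(-0.989) + (1.1)·(-0.9468) + (-1.0)·(0.9354) + 0.3 = -0.589

-0.589


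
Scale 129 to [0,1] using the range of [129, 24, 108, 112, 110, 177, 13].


min=13, max=177
(129-13)/(177-13) = 116/164 = 0.7073

0.7073


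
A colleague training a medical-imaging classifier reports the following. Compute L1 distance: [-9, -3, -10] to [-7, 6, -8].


d = |-9+ 7| + |-3-6| + |-10+ 8|
  = 2 + 9 + 2
  = 13

13


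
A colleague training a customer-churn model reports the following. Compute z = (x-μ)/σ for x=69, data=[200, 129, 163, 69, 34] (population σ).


μ = 119, σ = 60.5343
z = (69 - 119)/60.5343 = -0.826

-0.826


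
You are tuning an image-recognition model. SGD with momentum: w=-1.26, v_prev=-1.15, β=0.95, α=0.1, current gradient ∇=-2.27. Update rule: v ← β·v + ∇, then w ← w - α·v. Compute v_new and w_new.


v_new = 0.95·-1.15 - 2.27 = -1.0925 - 2.27 = -3.3625
w_new = -1.26 - 0.1·-3.3625 = -1.26 + 0.33625 = -0.92375

v_new=-3.3625, w_new=-0.92375


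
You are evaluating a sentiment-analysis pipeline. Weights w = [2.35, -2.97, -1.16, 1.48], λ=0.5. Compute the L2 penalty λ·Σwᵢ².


‖w‖₂² = (2.35)² + (-2.97)² + (-1.16)² + (1.48)²
     = 5.5225 + 8.8209 + 1.3456 + 2.1904
     = 17.8794
λ·‖w‖₂² = 0.5·17.8794 = 8.9397

8.9397


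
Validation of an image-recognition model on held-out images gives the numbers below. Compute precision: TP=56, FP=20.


Precision = TP/(TP+FP)
= 56/(56+20)
= 56/76 = 73.68%

73.68%


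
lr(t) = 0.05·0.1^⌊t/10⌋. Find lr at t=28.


n_drops = ⌊28/10⌋ = 2
lr = 0.05·0.1^2 = 0.05·0.01 = 0.0005

0.0005


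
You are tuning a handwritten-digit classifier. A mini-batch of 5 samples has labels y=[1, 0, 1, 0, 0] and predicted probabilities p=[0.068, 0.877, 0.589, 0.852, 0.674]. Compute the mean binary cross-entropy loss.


L[0] = -ln(0.068) = 2.6882
L[1] = -ln(1-0.877) = -ln(0.123) = 2.0956
L[2] = -ln(0.589) = 0.5293
L[3] = -ln(1-0.852) = -ln(0.148) = 1.9105
L[4] = -ln(1-0.674) = -ln(0.326) = 1.1209
mean = (2.6882 + 2.0956 + 0.5293 + 1.9105 + 1.1209)/5 = 1.6689

1.6689


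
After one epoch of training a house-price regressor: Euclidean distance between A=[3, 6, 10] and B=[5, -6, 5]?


d = √((3-5)² + (6+ 6)² + (10-5)²)
  = √(4 + 144 + 25)
  = √173 = 13.1529

13.1529


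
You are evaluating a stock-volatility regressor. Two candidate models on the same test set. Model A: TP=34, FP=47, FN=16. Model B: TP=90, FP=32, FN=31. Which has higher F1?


Model A: P=34/81=0.4198, R=34/50=0.68, F1=2PR/(P+R)=2TP/(2TP+FP+FN)=68/131=0.5191
Model B: P=90/122=0.7377, R=90/121=0.7438, F1=2PR/(P+R)=2TP/(2TP+FP+FN)=180/243=0.7407
0.5191 < 0.7407 → Model B

Model B


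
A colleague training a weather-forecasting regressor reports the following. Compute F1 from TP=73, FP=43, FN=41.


Precision = 73/116 = 0.6293
Recall = 73/114 = 0.6404
F1 = 2·P·R/(P+R) = 2·TP/(2·TP+FP+FN) = 146/(146+43+41) = 146/230 = 0.6348

0.6348


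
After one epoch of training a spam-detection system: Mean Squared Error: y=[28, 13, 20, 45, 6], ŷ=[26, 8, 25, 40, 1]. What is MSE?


Squared errors: (28-26)²=4, (13-8)²=25, (20-25)²=25, (45-40)²=25, (6-1)²=25
Sum = 104
MSE = 104/5 = 104/5

104/5


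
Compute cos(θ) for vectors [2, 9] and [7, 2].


A·B = 2·7 + 9·2 = 32
‖A‖ = √85 = 9.2195, ‖B‖ = √53 = 7.2801
cos = 32/(√85·√53) = 32/√4505 = 0.4768

0.4768


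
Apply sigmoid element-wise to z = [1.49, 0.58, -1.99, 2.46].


σ(1.49) = 1/(1+e^-1.49) = 0.8161
σ(0.58) = 1/(1+e^-0.58) = 0.6411
σ(-1.99) = 1/(1+e^1.99) = 0.1203
σ(2.46) = 1/(1+e^-2.46) = 0.9213
result = [0.8161, 0.6411, 0.1203, 0.9213]

[0.8161, 0.6411, 0.1203, 0.9213]


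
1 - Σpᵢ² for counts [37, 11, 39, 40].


Probabilities: [37/127, 11/127, 39/127, 40/127] ≈ [0.2913, 0.0866, 0.3071, 0.315]
Σpᵢ² = (1369 + 121 + 1521 + 1600)/127² = 4611/16129
Gini = 1 - Σpᵢ² = 1 - 4611/16129 = 0.7141

0.7141


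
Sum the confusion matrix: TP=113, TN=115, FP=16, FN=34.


Total = TP + TN + FP + FN
= 113 + 115 + 16 + 34
= 278
(Predicted positive: 129, predicted negative: 149)

278


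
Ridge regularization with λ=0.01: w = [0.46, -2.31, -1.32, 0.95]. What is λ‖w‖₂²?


‖w‖₂² = (0.46)² + (-2.31)² + (-1.32)² + (0.95)²
     = 0.2116 + 5.3361 + 1.7424 + 0.9025
     = 8.1926
λ·‖w‖₂² = 0.01·8.1926 = 0.081926

0.081926


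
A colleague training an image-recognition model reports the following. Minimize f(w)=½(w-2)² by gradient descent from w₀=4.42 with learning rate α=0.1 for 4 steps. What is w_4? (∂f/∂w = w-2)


step 1: grad = 4.42-2 = 2.42; w = 4.42 - 0.1·(2.42) = 4.178
step 2: grad = 4.178-2 = 2.178; w = 4.178 - 0.1·(2.178) = 3.9602
step 3: grad = 3.9602-2 = 1.9602; w = 3.9602 - 0.1·(1.9602) = 3.76418
step 4: grad = 3.76418-2 = 1.76418; w = 3.76418 - 0.1·(1.76418) = 3.587762

3.587762


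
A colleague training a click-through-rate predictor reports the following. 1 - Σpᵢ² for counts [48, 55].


Probabilities: [48/103, 55/103] ≈ [0.466, 0.534]
Σpᵢ² = (2304 + 3025)/103² = 5329/10609
Gini = 1 - Σpᵢ² = 1 - 5329/10609 = 0.4977

0.4977


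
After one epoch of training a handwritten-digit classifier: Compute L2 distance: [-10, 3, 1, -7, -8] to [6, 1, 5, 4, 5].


d = √((-10-6)² + (3-1)² + (1-5)² + (-7-4)² + (-8-5)²)
  = √(256 + 4 + 16 + 121 + 169)
  = √566 = 23.7908

23.7908


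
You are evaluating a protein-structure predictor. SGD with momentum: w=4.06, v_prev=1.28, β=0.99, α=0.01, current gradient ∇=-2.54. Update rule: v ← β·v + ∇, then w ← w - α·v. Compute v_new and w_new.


v_new = 0.99·1.28 - 2.54 = 1.2672 - 2.54 = -1.2728
w_new = 4.06 - 0.01·-1.2728 = 4.06 + 0.012728 = 4.072728

v_new=-1.2728, w_new=4.072728


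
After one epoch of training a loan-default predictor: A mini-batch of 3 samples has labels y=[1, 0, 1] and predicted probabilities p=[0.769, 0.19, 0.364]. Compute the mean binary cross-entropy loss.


L[0] = -ln(0.769) = 0.2627
L[1] = -ln(1-0.19) = -ln(0.81) = 0.2107
L[2] = -ln(0.364) = 1.0106
mean = (0.2627 + 0.2107 + 1.0106)/3 = 0.4947

0.4947
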